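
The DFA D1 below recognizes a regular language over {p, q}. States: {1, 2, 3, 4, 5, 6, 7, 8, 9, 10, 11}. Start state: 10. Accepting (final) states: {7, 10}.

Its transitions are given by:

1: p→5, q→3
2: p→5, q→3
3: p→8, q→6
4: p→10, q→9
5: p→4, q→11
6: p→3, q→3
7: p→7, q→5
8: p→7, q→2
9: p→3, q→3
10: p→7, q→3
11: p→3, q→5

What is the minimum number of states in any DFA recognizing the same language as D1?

First remove the unreachable states {1}; 10 states remain.
P0 = {7,10} | {2,3,4,5,6,8,9,11}.
On input p, block {2,3,4,5,6,8,9,11} splits into {2,3,5,6,9,11} and {4,8}.
On input p, block {2,3,5,6,9,11} splits into {2,6,9,11} and {3,5}.
The partition is now stable with 4 blocks: {7,10} | {2,6,9,11} | {4,8} | {3,5}.

4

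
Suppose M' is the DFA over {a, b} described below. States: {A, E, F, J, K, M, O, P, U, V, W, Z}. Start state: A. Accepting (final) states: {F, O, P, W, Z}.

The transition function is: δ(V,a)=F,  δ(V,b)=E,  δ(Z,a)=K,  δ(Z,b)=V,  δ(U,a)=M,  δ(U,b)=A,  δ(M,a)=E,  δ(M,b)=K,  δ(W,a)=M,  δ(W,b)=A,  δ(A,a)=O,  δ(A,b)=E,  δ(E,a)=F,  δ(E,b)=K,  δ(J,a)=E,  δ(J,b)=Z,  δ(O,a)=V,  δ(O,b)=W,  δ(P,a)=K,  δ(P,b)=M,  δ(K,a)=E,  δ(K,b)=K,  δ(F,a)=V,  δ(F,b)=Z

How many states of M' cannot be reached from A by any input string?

BFS from A reaches {A, E, F, K, M, O, V, W, Z}; the 3 state(s) J, P, U are never visited.

3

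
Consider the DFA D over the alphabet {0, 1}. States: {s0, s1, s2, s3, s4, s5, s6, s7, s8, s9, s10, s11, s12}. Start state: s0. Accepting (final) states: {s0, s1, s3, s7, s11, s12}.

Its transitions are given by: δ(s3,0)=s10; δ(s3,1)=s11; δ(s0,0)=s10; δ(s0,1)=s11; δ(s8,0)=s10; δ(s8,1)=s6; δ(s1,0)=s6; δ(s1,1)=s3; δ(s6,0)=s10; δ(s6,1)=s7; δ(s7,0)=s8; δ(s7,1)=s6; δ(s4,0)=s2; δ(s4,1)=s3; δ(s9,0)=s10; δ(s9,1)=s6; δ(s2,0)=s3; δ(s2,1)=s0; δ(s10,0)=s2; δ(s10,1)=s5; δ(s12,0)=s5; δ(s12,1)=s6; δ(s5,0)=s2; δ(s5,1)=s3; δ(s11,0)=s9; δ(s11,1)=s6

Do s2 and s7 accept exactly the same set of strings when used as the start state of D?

No

States {s1,s4,s12} cannot be reached from the start state, so discard them.
P0 = {s0,s3,s7,s11} | {s2,s5,s6,s8,s9,s10}.
On input 1, block {s0,s3,s7,s11} splits into {s0,s3} and {s7,s11}.
Split {s2,s5,s6,s8,s9,s10} by δ(·,0) → {s5,s6,s8,s9,s10} and {s2}.
On input 0, block {s5,s6,s8,s9,s10} splits into {s6,s8,s9} and {s5,s10}.
On input 1, block {s6,s8,s9} splits into {s8,s9} and {s6}.
On input 1, block {s5,s10} splits into {s5} and {s10}.
Stable partition: {s0,s3} | {s8,s9} | {s7,s11} | {s2} | {s5} | {s6} | {s10} — 7 equivalence classes.
s2 and s7 end up in different blocks, so they are distinguishable. For instance, the string 'ε' is accepted from only s7.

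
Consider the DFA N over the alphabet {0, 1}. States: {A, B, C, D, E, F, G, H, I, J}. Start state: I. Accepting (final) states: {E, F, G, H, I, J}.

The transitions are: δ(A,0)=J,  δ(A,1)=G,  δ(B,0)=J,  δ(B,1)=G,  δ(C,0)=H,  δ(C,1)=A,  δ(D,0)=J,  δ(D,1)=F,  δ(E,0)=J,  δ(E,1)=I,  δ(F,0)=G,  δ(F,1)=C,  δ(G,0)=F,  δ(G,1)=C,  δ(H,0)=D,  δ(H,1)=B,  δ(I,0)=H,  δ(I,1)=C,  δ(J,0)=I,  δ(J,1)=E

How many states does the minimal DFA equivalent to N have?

P0 = {E,F,G,H,I,J} | {A,B,C,D}.
Refine {E,F,G,H,I,J} on symbol 0: members go to different blocks, giving {E,F,G,I,J} and {H}.
Refine {E,F,G,I,J} on symbol 0: members go to different blocks, giving {E,F,G,J} and {I}.
On input 0, block {E,F,G,J} splits into {E,F,G} and {J}.
On input 0, block {E,F,G} splits into {F,G} and {E}.
Split {A,B,C,D} by δ(·,0) → {A,B,D} and {C}.
The partition is now stable with 7 blocks: {F,G} | {A,B,D} | {H} | {I} | {J} | {E} | {C}.

7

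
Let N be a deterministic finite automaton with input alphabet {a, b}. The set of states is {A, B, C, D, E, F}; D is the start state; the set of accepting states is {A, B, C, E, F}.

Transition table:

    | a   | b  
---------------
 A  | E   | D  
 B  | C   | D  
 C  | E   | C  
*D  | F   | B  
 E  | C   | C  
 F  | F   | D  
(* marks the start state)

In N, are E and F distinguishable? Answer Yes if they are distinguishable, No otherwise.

First remove the unreachable states {A}; 5 states remain.
P0 = {B,C,E,F} | {D}.
On input b, block {B,C,E,F} splits into {B,F} and {C,E}.
Refine {B,F} on symbol a: members go to different blocks, giving {B} and {F}.
The partition is now stable with 4 blocks: {B} | {D} | {C,E} | {F}.
E and F end up in different blocks, so they are distinguishable. For instance, the string 'b' is accepted from only E.

Yes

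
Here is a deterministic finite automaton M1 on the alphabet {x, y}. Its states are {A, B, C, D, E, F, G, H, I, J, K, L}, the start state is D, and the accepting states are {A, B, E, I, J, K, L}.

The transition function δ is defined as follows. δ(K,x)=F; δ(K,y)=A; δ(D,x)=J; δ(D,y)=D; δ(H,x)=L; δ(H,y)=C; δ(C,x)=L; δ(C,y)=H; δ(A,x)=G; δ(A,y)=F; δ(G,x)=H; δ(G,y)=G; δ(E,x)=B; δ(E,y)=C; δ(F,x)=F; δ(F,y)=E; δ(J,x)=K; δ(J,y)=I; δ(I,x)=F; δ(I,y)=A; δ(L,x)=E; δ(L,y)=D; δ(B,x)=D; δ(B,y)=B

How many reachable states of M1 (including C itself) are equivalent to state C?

2

Every state is reachable, so we keep all 12.
Initial partition by acceptance: {A,B,E,I,J,K,L} | {C,D,F,G,H}.
On input x, block {A,B,E,I,J,K,L} splits into {A,B,I,K} and {E,J,L}.
Refine {A,B,I,K} on symbol y: members go to different blocks, giving {B,I,K} and {A}.
Split {B,I,K} by δ(·,y) → {I,K} and {B}.
On input x, block {C,D,F,G,H} splits into {C,D,H} and {F,G}.
On input x, block {E,J,L} splits into {E} and {J} and {L}.
Split {C,D,H} by δ(·,x) → {C,H} and {D}.
On input x, block {F,G} splits into {F} and {G}.
The partition is now stable with 10 blocks: {I,K} | {C,H} | {E} | {A} | {B} | {F} | {J} | {L} | {D} | {G}.
The equivalence class containing C is {C,H}, of size 2.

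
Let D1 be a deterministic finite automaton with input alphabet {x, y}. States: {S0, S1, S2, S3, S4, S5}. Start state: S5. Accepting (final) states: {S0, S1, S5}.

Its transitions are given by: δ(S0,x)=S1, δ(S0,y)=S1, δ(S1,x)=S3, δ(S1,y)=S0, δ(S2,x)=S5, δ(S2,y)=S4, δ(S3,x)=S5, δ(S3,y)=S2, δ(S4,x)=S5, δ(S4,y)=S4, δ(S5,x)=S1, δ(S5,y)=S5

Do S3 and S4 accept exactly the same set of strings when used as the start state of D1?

Yes

Start with accepting vs non-accepting: {S0,S1,S5} | {S2,S3,S4}.
Refine {S0,S1,S5} on symbol x: members go to different blocks, giving {S0,S5} and {S1}.
Split {S0,S5} by δ(·,y) → {S0} and {S5}.
No further refinement is possible. Final partition (4 blocks): {S0} | {S2,S3,S4} | {S1} | {S5}.
S3 and S4 lie in the same block of the stable partition, so they are equivalent — no string distinguishes them.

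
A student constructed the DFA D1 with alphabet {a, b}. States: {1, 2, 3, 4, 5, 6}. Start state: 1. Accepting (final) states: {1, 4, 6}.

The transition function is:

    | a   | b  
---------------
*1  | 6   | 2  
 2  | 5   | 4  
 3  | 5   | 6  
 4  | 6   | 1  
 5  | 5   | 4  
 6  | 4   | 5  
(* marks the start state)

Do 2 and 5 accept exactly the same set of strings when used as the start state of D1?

Yes

Reachable states from the start: {1,2,4,5,6}. Unreachable: {3} — drop them.
Initial partition by acceptance: {1,4,6} | {2,5}.
On input b, block {1,4,6} splits into {1,6} and {4}.
Refine {1,6} on symbol a: members go to different blocks, giving {1} and {6}.
No further refinement is possible. Final partition (4 blocks): {1} | {2,5} | {4} | {6}.
2 and 5 lie in the same block of the stable partition, so they are equivalent — no string distinguishes them.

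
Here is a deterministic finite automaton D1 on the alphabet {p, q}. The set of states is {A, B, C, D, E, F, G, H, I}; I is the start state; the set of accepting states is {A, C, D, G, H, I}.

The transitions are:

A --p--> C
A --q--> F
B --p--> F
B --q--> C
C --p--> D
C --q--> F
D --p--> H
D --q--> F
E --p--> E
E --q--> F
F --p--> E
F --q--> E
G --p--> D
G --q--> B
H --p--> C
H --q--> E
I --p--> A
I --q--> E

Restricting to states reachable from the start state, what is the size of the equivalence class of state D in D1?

Reachable states from the start: {A,C,D,E,F,H,I}. Unreachable: {B,G} — drop them.
Start with accepting vs non-accepting: {A,C,D,H,I} | {E,F}.
Stable partition: {A,C,D,H,I} | {E,F} — 2 equivalence classes.
The equivalence class containing D is {A,C,D,H,I}, of size 5.

5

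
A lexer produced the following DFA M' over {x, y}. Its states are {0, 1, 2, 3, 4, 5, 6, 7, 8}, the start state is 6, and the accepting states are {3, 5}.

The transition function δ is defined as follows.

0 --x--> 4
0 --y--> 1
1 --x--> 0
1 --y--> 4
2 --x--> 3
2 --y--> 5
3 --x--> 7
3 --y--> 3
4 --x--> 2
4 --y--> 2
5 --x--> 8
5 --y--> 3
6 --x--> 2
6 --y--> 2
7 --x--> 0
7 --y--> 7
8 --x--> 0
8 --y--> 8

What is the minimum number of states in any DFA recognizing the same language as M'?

6

All states are reachable from the start state.
Start with accepting vs non-accepting: {3,5} | {0,1,2,4,6,7,8}.
Split {0,1,2,4,6,7,8} by δ(·,x) → {0,1,4,6,7,8} and {2}.
On input x, block {0,1,4,6,7,8} splits into {0,1,7,8} and {4,6}.
On input x, block {0,1,7,8} splits into {1,7,8} and {0}.
On input y, block {1,7,8} splits into {7,8} and {1}.
Stable partition: {3,5} | {7,8} | {2} | {4,6} | {0} | {1} — 6 equivalence classes.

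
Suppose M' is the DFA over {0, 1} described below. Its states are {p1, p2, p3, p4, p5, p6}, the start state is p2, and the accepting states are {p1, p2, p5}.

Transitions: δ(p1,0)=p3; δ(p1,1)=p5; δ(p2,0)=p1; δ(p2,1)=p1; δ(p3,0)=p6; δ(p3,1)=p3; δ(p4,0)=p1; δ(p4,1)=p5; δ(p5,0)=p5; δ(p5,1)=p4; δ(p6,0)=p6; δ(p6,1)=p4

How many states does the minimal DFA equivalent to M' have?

Start with accepting vs non-accepting: {p1,p2,p5} | {p3,p4,p6}.
On input 0, block {p1,p2,p5} splits into {p2,p5} and {p1}.
Split {p2,p5} by δ(·,0) → {p2} and {p5}.
On input 0, block {p3,p4,p6} splits into {p3,p6} and {p4}.
Split {p3,p6} by δ(·,1) → {p3} and {p6}.
The partition is now stable with 6 blocks: {p2} | {p3} | {p1} | {p5} | {p4} | {p6}.

6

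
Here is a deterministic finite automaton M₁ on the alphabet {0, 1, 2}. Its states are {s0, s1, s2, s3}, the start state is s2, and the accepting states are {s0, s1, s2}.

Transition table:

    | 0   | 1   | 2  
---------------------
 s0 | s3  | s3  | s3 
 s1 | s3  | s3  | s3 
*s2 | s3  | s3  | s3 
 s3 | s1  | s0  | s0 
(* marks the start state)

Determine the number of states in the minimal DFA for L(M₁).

Every state is reachable, so we keep all 4.
Initial partition by acceptance: {s0,s1,s2} | {s3}.
Stable partition: {s0,s1,s2} | {s3} — 2 equivalence classes.

2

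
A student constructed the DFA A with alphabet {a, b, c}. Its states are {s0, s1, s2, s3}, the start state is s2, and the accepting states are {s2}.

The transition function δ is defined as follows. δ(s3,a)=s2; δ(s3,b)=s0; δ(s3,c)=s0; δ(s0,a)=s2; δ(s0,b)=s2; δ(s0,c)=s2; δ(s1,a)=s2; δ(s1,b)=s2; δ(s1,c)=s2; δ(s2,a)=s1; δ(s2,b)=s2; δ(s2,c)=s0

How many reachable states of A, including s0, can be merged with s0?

2

First remove the unreachable states {s3}; 3 states remain.
Start with accepting vs non-accepting: {s2} | {s0,s1}.
Stable partition: {s2} | {s0,s1} — 2 equivalence classes.
State s0 belongs to the block {s0,s1}, which has 2 states.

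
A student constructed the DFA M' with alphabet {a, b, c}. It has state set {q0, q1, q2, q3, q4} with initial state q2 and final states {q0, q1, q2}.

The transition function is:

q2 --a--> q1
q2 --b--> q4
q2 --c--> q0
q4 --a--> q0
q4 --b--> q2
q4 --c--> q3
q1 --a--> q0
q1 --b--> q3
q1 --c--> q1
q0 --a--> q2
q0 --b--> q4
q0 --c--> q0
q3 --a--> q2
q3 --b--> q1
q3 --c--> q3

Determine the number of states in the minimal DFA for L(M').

2

P0 = {q0,q1,q2} | {q3,q4}.
The partition is now stable with 2 blocks: {q0,q1,q2} | {q3,q4}.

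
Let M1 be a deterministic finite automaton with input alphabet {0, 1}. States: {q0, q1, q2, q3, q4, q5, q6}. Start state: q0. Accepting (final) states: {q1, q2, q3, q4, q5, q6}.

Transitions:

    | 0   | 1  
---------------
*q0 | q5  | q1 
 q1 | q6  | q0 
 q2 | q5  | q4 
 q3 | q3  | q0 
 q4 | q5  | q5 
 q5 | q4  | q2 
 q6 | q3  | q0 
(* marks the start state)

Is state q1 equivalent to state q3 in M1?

Yes

Start with accepting vs non-accepting: {q1,q2,q3,q4,q5,q6} | {q0}.
Refine {q1,q2,q3,q4,q5,q6} on symbol 1: members go to different blocks, giving {q1,q3,q6} and {q2,q4,q5}.
No further refinement is possible. Final partition (3 blocks): {q1,q3,q6} | {q0} | {q2,q4,q5}.
q1 and q3 lie in the same block of the stable partition, so they are equivalent — no string distinguishes them.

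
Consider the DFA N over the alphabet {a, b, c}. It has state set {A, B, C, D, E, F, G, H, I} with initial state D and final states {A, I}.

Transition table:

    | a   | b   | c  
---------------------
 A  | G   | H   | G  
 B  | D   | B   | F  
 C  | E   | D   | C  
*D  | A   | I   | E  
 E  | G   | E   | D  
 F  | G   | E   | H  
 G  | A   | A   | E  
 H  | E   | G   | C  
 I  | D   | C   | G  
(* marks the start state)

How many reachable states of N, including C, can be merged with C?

2

States {B,F} cannot be reached from the start state, so discard them.
P0 = {A,I} | {C,D,E,G,H}.
On input a, block {C,D,E,G,H} splits into {C,E,H} and {D,G}.
Refine {C,E,H} on symbol a: members go to different blocks, giving {C,H} and {E}.
Stable partition: {A,I} | {C,H} | {D,G} | {E} — 4 equivalence classes.
State C belongs to the block {C,H}, which has 2 states.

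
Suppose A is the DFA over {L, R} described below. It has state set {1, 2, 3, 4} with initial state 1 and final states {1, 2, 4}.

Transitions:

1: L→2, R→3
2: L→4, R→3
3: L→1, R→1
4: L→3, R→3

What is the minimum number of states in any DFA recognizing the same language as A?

4

Every state is reachable, so we keep all 4.
Start with accepting vs non-accepting: {1,2,4} | {3}.
On input L, block {1,2,4} splits into {1,2} and {4}.
Refine {1,2} on symbol L: members go to different blocks, giving {1} and {2}.
The partition is now stable with 4 blocks: {1} | {3} | {4} | {2}.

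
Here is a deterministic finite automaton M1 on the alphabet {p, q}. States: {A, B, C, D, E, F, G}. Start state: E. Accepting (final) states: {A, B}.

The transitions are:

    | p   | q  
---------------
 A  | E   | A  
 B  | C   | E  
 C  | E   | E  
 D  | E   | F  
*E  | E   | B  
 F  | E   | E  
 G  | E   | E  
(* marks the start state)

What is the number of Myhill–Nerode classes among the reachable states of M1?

Reachable states from the start: {B,C,E}. Unreachable: {A,D,F,G} — drop them.
Start with accepting vs non-accepting: {B} | {C,E}.
Split {C,E} by δ(·,q) → {C} and {E}.
The partition is now stable with 3 blocks: {B} | {C} | {E}.

3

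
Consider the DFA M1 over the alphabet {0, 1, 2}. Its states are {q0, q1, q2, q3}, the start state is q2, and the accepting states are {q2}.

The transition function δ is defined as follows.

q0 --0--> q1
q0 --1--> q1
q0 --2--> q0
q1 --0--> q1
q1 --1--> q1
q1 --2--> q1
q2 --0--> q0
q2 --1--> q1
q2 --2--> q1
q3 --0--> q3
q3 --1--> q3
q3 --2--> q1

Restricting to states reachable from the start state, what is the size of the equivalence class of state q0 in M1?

2

States {q3} cannot be reached from the start state, so discard them.
P0 = {q2} | {q0,q1}.
Stable partition: {q2} | {q0,q1} — 2 equivalence classes.
The equivalence class containing q0 is {q0,q1}, of size 2.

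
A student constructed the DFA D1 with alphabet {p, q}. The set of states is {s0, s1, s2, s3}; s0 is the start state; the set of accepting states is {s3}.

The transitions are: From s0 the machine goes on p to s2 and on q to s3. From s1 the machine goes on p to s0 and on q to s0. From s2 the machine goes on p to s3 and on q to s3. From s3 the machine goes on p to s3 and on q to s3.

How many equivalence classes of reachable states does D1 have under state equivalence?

Reachable states from the start: {s0,s2,s3}. Unreachable: {s1} — drop them.
Start with accepting vs non-accepting: {s3} | {s0,s2}.
Split {s0,s2} by δ(·,p) → {s0} and {s2}.
No further refinement is possible. Final partition (3 blocks): {s3} | {s0} | {s2}.

3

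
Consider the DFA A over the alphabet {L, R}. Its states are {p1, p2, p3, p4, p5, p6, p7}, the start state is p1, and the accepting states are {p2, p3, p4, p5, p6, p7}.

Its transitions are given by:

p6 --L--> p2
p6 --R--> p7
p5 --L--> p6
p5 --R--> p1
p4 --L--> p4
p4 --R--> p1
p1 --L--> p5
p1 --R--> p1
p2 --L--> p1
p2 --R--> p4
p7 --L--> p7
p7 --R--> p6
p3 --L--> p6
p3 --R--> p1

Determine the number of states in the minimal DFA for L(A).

States {p3} cannot be reached from the start state, so discard them.
Initial partition by acceptance: {p2,p4,p5,p6,p7} | {p1}.
On input L, block {p2,p4,p5,p6,p7} splits into {p4,p5,p6,p7} and {p2}.
Refine {p4,p5,p6,p7} on symbol L: members go to different blocks, giving {p4,p5,p7} and {p6}.
Split {p4,p5,p7} by δ(·,L) → {p4,p7} and {p5}.
Split {p4,p7} by δ(·,R) → {p4} and {p7}.
Stable partition: {p4} | {p1} | {p2} | {p6} | {p5} | {p7} — 6 equivalence classes.

6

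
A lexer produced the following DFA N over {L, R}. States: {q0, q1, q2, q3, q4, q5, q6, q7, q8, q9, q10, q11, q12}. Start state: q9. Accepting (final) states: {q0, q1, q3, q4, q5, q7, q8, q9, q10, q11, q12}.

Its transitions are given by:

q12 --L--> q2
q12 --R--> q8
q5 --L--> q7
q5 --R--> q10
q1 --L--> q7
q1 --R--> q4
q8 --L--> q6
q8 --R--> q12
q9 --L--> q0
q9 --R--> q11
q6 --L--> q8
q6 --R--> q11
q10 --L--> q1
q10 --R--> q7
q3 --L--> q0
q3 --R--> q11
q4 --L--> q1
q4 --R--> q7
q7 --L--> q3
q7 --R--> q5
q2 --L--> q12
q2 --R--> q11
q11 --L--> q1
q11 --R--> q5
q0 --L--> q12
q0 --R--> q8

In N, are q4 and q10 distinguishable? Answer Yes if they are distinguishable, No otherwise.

No

Initial partition by acceptance: {q0,q1,q3,q4,q5,q7,q8,q9,q10,q11,q12} | {q2,q6}.
On input L, block {q0,q1,q3,q4,q5,q7,q8,q9,q10,q11,q12} splits into {q0,q1,q3,q4,q5,q7,q9,q10,q11} and {q8,q12}.
On input L, block {q0,q1,q3,q4,q5,q7,q9,q10,q11} splits into {q1,q3,q4,q5,q7,q9,q10,q11} and {q0}.
Refine {q1,q3,q4,q5,q7,q9,q10,q11} on symbol L: members go to different blocks, giving {q1,q4,q5,q7,q10,q11} and {q3,q9}.
Split {q1,q4,q5,q7,q10,q11} by δ(·,L) → {q1,q4,q5,q10,q11} and {q7}.
Split {q1,q4,q5,q10,q11} by δ(·,L) → {q4,q10,q11} and {q1,q5}.
Refine {q4,q10,q11} on symbol R: members go to different blocks, giving {q4,q10} and {q11}.
The partition is now stable with 8 blocks: {q4,q10} | {q2,q6} | {q8,q12} | {q0} | {q3,q9} | {q7} | {q1,q5} | {q11}.
q4 and q10 lie in the same block of the stable partition, so they are equivalent — no string distinguishes them.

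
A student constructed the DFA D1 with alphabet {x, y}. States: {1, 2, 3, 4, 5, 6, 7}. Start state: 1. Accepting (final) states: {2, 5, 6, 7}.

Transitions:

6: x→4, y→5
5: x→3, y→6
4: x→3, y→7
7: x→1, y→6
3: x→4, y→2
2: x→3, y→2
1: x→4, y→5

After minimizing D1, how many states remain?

2

All states are reachable from the start state.
P0 = {2,5,6,7} | {1,3,4}.
The partition is now stable with 2 blocks: {2,5,6,7} | {1,3,4}.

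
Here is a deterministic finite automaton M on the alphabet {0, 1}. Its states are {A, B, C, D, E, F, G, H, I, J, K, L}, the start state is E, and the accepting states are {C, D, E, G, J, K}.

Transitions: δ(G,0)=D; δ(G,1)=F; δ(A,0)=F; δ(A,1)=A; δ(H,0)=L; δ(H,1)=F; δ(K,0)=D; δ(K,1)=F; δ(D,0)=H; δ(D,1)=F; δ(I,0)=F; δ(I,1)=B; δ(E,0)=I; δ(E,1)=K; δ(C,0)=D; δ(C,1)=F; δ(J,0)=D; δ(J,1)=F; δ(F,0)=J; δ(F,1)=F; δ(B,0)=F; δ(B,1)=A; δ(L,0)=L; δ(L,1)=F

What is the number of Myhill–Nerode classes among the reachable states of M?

6

States {C,G} cannot be reached from the start state, so discard them.
Start with accepting vs non-accepting: {D,E,J,K} | {A,B,F,H,I,L}.
On input 0, block {D,E,J,K} splits into {D,E} and {J,K}.
Split {D,E} by δ(·,1) → {D} and {E}.
Split {A,B,F,H,I,L} by δ(·,0) → {A,B,H,I,L} and {F}.
Refine {A,B,H,I,L} on symbol 0: members go to different blocks, giving {A,B,I} and {H,L}.
The partition is now stable with 6 blocks: {D} | {A,B,I} | {J,K} | {E} | {F} | {H,L}.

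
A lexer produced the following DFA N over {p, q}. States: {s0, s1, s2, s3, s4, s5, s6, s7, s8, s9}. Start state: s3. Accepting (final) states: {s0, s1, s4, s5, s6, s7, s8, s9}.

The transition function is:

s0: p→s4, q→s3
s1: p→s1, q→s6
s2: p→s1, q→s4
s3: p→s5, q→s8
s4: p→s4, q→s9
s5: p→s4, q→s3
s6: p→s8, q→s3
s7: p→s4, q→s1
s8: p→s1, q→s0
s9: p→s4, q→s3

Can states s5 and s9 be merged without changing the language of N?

Yes

First remove the unreachable states {s2,s7}; 8 states remain.
Start with accepting vs non-accepting: {s0,s1,s4,s5,s6,s8,s9} | {s3}.
Split {s0,s1,s4,s5,s6,s8,s9} by δ(·,q) → {s0,s5,s6,s9} and {s1,s4,s8}.
The partition is now stable with 3 blocks: {s0,s5,s6,s9} | {s3} | {s1,s4,s8}.
s5 and s9 lie in the same block of the stable partition, so they are equivalent — no string distinguishes them.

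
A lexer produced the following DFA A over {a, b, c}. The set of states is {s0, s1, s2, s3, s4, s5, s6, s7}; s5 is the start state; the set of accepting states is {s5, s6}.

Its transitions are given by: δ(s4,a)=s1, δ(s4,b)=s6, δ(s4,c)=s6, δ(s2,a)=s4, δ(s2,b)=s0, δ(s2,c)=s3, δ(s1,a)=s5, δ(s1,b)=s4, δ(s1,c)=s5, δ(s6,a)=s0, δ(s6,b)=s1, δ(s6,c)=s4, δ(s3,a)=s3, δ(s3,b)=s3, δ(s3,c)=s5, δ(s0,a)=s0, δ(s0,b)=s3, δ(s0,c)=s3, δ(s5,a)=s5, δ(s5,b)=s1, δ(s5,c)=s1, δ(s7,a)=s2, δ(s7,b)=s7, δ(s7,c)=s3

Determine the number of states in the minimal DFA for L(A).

6

States {s2,s7} cannot be reached from the start state, so discard them.
P0 = {s5,s6} | {s0,s1,s3,s4}.
On input a, block {s5,s6} splits into {s5} and {s6}.
Split {s0,s1,s3,s4} by δ(·,a) → {s0,s3,s4} and {s1}.
Split {s0,s3,s4} by δ(·,a) → {s0,s3} and {s4}.
Refine {s0,s3} on symbol c: members go to different blocks, giving {s0} and {s3}.
Stable partition: {s5} | {s0} | {s6} | {s1} | {s4} | {s3} — 6 equivalence classes.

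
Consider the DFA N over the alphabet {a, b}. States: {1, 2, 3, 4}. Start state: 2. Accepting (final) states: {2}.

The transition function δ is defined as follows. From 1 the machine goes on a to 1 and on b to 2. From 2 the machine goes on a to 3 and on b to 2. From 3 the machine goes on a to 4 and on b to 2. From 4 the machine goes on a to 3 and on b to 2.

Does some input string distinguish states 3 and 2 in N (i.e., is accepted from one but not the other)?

First remove the unreachable states {1}; 3 states remain.
Start with accepting vs non-accepting: {2} | {3,4}.
No further refinement is possible. Final partition (2 blocks): {2} | {3,4}.
3 and 2 end up in different blocks, so they are distinguishable. For instance, the string 'ε' is accepted from only 2.

Yes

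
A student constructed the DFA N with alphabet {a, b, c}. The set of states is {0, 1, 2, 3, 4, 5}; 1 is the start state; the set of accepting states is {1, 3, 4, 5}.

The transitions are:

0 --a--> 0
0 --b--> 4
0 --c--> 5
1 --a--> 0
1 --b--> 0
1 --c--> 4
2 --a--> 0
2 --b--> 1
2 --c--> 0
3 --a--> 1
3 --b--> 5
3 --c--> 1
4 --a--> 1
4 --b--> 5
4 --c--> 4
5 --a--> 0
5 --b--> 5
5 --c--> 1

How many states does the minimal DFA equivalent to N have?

4

States {2,3} cannot be reached from the start state, so discard them.
Start with accepting vs non-accepting: {1,4,5} | {0}.
Split {1,4,5} by δ(·,a) → {1,5} and {4}.
Split {1,5} by δ(·,b) → {1} and {5}.
Stable partition: {1} | {0} | {4} | {5} — 4 equivalence classes.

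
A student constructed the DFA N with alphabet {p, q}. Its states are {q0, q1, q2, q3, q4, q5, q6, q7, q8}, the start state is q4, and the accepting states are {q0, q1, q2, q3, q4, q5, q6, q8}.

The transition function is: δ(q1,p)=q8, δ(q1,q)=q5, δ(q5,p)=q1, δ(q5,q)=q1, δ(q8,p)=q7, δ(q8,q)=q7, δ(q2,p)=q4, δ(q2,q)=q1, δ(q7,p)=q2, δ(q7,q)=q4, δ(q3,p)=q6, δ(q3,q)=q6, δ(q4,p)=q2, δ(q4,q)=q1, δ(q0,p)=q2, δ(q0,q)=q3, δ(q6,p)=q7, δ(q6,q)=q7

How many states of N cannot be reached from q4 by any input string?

3

Starting at q4 and following transitions, the reachable set is {q1, q2, q4, q5, q7, q8}. That leaves q0, q3, q6 unreachable — 3 in total.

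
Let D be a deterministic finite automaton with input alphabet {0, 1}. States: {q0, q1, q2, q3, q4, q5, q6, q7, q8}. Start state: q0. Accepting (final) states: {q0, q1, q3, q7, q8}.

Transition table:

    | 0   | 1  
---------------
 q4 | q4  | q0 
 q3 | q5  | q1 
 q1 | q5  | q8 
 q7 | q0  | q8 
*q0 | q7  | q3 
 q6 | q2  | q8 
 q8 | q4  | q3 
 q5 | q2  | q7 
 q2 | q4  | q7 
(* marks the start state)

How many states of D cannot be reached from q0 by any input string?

No path from q0 leads to q6; the other 8 states are all reachable.

1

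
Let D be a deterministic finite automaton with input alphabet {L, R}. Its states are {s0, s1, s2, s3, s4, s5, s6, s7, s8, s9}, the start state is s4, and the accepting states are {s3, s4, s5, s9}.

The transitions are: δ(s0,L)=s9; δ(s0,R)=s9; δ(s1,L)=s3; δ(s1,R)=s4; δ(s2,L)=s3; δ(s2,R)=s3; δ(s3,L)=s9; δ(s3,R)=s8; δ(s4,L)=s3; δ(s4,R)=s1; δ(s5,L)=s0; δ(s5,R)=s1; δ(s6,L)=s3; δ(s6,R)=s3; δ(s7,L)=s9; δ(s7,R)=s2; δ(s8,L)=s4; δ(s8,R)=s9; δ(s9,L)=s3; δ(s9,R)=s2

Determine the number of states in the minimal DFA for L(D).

2

First remove the unreachable states {s0,s5,s6,s7}; 6 states remain.
Start with accepting vs non-accepting: {s3,s4,s9} | {s1,s2,s8}.
No further refinement is possible. Final partition (2 blocks): {s3,s4,s9} | {s1,s2,s8}.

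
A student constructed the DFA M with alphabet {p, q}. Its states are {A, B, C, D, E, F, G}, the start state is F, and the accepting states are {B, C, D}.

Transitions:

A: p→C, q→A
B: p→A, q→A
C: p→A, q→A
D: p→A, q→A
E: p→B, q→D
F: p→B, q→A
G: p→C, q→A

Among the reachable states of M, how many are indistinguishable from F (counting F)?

First remove the unreachable states {D,E,G}; 4 states remain.
Start with accepting vs non-accepting: {B,C} | {A,F}.
Stable partition: {B,C} | {A,F} — 2 equivalence classes.
The equivalence class containing F is {A,F}, of size 2.

2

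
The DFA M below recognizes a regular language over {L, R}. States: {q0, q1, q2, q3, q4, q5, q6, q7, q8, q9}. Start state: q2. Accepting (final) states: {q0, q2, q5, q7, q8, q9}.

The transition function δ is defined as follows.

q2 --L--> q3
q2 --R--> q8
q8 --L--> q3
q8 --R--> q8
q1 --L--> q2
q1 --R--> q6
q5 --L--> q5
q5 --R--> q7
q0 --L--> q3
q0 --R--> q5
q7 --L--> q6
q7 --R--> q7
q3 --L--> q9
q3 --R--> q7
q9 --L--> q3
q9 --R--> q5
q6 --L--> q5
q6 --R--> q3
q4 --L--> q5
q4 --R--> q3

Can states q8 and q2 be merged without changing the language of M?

First remove the unreachable states {q0,q1,q4}; 7 states remain.
Start with accepting vs non-accepting: {q2,q5,q7,q8,q9} | {q3,q6}.
Refine {q2,q5,q7,q8,q9} on symbol L: members go to different blocks, giving {q2,q7,q8,q9} and {q5}.
Refine {q2,q7,q8,q9} on symbol R: members go to different blocks, giving {q2,q7,q8} and {q9}.
Refine {q3,q6} on symbol L: members go to different blocks, giving {q3} and {q6}.
Refine {q2,q7,q8} on symbol L: members go to different blocks, giving {q2,q8} and {q7}.
The partition is now stable with 6 blocks: {q2,q8} | {q3} | {q5} | {q9} | {q6} | {q7}.
q8 and q2 lie in the same block of the stable partition, so they are equivalent — no string distinguishes them.

Yes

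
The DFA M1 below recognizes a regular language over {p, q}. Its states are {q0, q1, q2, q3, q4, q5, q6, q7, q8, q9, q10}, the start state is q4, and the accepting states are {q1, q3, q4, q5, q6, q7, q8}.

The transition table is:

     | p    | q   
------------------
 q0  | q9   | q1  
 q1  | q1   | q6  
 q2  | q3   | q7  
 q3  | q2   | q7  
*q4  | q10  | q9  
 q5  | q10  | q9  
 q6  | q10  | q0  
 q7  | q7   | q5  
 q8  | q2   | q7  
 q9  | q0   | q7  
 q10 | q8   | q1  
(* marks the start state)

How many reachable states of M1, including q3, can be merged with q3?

Every state is reachable, so we keep all 11.
P0 = {q1,q3,q4,q5,q6,q7,q8} | {q0,q2,q9,q10}.
Split {q1,q3,q4,q5,q6,q7,q8} by δ(·,p) → {q3,q4,q5,q6,q8} and {q1,q7}.
Split {q3,q4,q5,q6,q8} by δ(·,q) → {q4,q5,q6} and {q3,q8}.
On input p, block {q0,q2,q9,q10} splits into {q0,q9} and {q2,q10}.
The partition is now stable with 5 blocks: {q4,q5,q6} | {q0,q9} | {q1,q7} | {q3,q8} | {q2,q10}.
State q3 belongs to the block {q3,q8}, which has 2 states.

2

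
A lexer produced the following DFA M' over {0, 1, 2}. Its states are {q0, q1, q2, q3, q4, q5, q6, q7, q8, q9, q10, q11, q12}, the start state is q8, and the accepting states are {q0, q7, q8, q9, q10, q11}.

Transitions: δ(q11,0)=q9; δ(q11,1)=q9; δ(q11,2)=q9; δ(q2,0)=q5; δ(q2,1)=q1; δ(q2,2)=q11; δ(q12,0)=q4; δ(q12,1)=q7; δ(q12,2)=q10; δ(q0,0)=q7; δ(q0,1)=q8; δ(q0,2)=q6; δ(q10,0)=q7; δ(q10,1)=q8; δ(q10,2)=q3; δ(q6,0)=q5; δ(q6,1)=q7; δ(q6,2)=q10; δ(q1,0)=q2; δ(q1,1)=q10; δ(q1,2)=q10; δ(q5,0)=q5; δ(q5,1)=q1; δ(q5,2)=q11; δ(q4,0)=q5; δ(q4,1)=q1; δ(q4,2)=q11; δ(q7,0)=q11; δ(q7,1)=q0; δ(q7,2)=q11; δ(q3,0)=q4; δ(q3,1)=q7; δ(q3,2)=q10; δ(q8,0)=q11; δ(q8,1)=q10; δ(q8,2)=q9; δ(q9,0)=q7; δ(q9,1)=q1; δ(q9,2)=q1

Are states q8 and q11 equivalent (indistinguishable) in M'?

Reachable states from the start: {q0,q1,q2,q3,q4,q5,q6,q7,q8,q9,q10,q11}. Unreachable: {q12} — drop them.
Initial partition by acceptance: {q0,q7,q8,q9,q10,q11} | {q1,q2,q3,q4,q5,q6}.
Refine {q0,q7,q8,q9,q10,q11} on symbol 1: members go to different blocks, giving {q0,q7,q8,q10,q11} and {q9}.
Split {q0,q7,q8,q10,q11} by δ(·,0) → {q0,q7,q8,q10} and {q11}.
On input 0, block {q0,q7,q8,q10} splits into {q0,q10} and {q7,q8}.
On input 1, block {q1,q2,q3,q4,q5,q6} splits into {q2,q4,q5} and {q3,q6} and {q1}.
Refine {q7,q8} on symbol 2: members go to different blocks, giving {q7} and {q8}.
The partition is now stable with 8 blocks: {q0,q10} | {q2,q4,q5} | {q9} | {q11} | {q7} | {q3,q6} | {q1} | {q8}.
q8 and q11 end up in different blocks, so they are distinguishable. For instance, the string '01' is accepted from only q8.

No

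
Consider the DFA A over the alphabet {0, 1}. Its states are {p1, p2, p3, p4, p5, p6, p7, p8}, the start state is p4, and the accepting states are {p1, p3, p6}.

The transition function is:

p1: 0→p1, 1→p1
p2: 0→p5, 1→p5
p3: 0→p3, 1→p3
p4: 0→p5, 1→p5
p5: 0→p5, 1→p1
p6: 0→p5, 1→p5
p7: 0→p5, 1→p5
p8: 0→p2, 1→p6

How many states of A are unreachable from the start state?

No path from p4 leads to p2, p3, p6, p7, p8; the other 3 states are all reachable.

5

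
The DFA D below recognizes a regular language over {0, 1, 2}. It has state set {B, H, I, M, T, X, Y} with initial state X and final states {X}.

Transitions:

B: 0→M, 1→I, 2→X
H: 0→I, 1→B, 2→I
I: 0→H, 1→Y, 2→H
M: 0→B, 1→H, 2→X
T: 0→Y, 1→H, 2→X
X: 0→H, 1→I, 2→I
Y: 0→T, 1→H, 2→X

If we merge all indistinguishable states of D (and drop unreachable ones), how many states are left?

3

Initial partition by acceptance: {X} | {B,H,I,M,T,Y}.
Split {B,H,I,M,T,Y} by δ(·,2) → {B,M,T,Y} and {H,I}.
No further refinement is possible. Final partition (3 blocks): {X} | {B,M,T,Y} | {H,I}.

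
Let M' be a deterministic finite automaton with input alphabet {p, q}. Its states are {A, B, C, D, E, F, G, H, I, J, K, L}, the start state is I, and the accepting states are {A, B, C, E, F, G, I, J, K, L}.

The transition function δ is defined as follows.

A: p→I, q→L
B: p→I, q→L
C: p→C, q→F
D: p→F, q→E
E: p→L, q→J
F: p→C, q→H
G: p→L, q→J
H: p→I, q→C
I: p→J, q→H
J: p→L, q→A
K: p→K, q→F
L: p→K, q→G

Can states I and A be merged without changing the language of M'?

First remove the unreachable states {B,D,E}; 9 states remain.
P0 = {A,C,F,G,I,J,K,L} | {H}.
Split {A,C,F,G,I,J,K,L} by δ(·,q) → {A,C,G,J,K,L} and {F,I}.
Refine {A,C,G,J,K,L} on symbol p: members go to different blocks, giving {C,G,J,K,L} and {A}.
Split {C,G,J,K,L} by δ(·,q) → {C,K} and {G,L} and {J}.
Split {F,I} by δ(·,p) → {F} and {I}.
Split {G,L} by δ(·,p) → {G} and {L}.
No further refinement is possible. Final partition (8 blocks): {C,K} | {H} | {F} | {A} | {G} | {J} | {I} | {L}.
I and A end up in different blocks, so they are distinguishable. For instance, the string 'q' is accepted from only A.

No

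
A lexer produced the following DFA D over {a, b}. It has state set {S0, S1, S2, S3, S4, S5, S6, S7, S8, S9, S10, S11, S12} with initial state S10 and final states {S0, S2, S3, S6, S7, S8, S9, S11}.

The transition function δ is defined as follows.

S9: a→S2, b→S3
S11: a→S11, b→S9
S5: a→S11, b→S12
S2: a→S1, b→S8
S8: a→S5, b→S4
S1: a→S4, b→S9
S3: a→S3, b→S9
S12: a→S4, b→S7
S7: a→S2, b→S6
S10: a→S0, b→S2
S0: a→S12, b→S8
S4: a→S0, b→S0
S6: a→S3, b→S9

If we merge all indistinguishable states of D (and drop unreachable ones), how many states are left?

Start with accepting vs non-accepting: {S0,S2,S3,S6,S7,S8,S9,S11} | {S1,S4,S5,S10,S12}.
Split {S0,S2,S3,S6,S7,S8,S9,S11} by δ(·,a) → {S3,S6,S7,S9,S11} and {S0,S2,S8}.
On input a, block {S3,S6,S7,S9,S11} splits into {S3,S6,S11} and {S7,S9}.
On input a, block {S1,S4,S5,S10,S12} splits into {S1,S12} and {S4,S10} and {S5}.
Split {S0,S2,S8} by δ(·,a) → {S0,S2} and {S8}.
No further refinement is possible. Final partition (7 blocks): {S3,S6,S11} | {S1,S12} | {S0,S2} | {S7,S9} | {S4,S10} | {S5} | {S8}.

7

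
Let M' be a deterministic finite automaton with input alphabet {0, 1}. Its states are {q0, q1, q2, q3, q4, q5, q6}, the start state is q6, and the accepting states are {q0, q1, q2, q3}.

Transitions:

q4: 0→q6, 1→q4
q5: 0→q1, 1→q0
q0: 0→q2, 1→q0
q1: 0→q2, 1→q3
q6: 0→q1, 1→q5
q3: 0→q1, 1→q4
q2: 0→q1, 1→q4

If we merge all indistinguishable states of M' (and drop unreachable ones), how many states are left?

6

Start with accepting vs non-accepting: {q0,q1,q2,q3} | {q4,q5,q6}.
On input 1, block {q0,q1,q2,q3} splits into {q0,q1} and {q2,q3}.
On input 1, block {q0,q1} splits into {q0} and {q1}.
Split {q4,q5,q6} by δ(·,0) → {q5,q6} and {q4}.
Refine {q5,q6} on symbol 1: members go to different blocks, giving {q5} and {q6}.
Stable partition: {q0} | {q5} | {q2,q3} | {q1} | {q4} | {q6} — 6 equivalence classes.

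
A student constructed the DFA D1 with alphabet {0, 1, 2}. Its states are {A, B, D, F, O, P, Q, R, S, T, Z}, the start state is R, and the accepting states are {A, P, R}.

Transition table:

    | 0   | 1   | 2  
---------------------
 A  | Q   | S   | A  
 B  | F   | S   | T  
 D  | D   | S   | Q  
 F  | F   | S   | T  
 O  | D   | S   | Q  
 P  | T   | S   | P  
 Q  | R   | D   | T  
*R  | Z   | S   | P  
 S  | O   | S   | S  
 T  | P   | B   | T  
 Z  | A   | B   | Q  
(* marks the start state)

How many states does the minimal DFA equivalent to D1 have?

4

Every state is reachable, so we keep all 11.
P0 = {A,P,R} | {B,D,F,O,Q,S,T,Z}.
Split {B,D,F,O,Q,S,T,Z} by δ(·,0) → {B,D,F,O,S} and {Q,T,Z}.
Split {B,D,F,O,S} by δ(·,2) → {B,D,F,O} and {S}.
No further refinement is possible. Final partition (4 blocks): {A,P,R} | {B,D,F,O} | {Q,T,Z} | {S}.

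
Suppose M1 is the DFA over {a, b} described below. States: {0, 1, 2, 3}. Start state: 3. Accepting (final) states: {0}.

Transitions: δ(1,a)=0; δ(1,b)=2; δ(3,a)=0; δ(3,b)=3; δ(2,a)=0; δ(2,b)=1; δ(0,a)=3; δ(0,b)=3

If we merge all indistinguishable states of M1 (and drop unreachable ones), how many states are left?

2

First remove the unreachable states {1,2}; 2 states remain.
P0 = {0} | {3}.
The partition is now stable with 2 blocks: {0} | {3}.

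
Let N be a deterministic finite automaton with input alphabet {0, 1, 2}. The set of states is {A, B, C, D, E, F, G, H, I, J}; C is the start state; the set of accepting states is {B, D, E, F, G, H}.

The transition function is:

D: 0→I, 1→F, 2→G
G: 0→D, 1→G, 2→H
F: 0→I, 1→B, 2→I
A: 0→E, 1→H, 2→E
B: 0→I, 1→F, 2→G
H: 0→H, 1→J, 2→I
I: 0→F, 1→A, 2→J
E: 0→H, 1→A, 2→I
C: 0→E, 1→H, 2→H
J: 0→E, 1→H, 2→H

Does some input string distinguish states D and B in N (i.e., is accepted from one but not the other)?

No

Every state is reachable, so we keep all 10.
Initial partition by acceptance: {B,D,E,F,G,H} | {A,C,I,J}.
Split {B,D,E,F,G,H} by δ(·,0) → {B,D,F} and {E,G,H}.
On input 2, block {B,D,F} splits into {B,D} and {F}.
On input 0, block {A,C,I,J} splits into {A,C,J} and {I}.
Refine {E,G,H} on symbol 0: members go to different blocks, giving {E,H} and {G}.
No further refinement is possible. Final partition (6 blocks): {B,D} | {A,C,J} | {E,H} | {F} | {I} | {G}.
D and B lie in the same block of the stable partition, so they are equivalent — no string distinguishes them.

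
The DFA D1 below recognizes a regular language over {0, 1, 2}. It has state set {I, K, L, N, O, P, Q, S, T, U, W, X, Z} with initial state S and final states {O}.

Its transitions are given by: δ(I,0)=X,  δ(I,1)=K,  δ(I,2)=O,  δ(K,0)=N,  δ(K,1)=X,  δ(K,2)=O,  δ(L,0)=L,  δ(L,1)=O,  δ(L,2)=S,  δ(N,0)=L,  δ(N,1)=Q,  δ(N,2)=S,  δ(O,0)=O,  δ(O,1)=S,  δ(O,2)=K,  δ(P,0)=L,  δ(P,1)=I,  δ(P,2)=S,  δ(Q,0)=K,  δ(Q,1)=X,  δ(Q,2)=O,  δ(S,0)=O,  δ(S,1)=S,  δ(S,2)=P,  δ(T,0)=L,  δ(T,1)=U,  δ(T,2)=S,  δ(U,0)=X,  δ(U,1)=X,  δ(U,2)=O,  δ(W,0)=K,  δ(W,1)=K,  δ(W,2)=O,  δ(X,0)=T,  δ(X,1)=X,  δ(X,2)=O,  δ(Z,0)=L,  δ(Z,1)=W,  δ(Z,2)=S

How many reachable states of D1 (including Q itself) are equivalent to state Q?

3

First remove the unreachable states {W,Z}; 11 states remain.
Start with accepting vs non-accepting: {O} | {I,K,L,N,P,Q,S,T,U,X}.
Refine {I,K,L,N,P,Q,S,T,U,X} on symbol 0: members go to different blocks, giving {I,K,L,N,P,Q,T,U,X} and {S}.
On input 1, block {I,K,L,N,P,Q,T,U,X} splits into {I,K,N,P,Q,T,U,X} and {L}.
Split {I,K,N,P,Q,T,U,X} by δ(·,0) → {I,K,Q,U,X} and {N,P,T}.
On input 0, block {I,K,Q,U,X} splits into {I,Q,U} and {K,X}.
The partition is now stable with 6 blocks: {O} | {I,Q,U} | {S} | {L} | {N,P,T} | {K,X}.
The equivalence class containing Q is {I,Q,U}, of size 3.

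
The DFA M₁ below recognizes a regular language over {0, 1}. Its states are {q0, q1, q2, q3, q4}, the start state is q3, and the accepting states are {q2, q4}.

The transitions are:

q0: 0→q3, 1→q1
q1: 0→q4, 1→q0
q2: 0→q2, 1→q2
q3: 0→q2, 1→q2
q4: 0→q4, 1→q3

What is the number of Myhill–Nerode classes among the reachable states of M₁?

2

Reachable states from the start: {q2,q3}. Unreachable: {q0,q1,q4} — drop them.
Initial partition by acceptance: {q2} | {q3}.
Stable partition: {q2} | {q3} — 2 equivalence classes.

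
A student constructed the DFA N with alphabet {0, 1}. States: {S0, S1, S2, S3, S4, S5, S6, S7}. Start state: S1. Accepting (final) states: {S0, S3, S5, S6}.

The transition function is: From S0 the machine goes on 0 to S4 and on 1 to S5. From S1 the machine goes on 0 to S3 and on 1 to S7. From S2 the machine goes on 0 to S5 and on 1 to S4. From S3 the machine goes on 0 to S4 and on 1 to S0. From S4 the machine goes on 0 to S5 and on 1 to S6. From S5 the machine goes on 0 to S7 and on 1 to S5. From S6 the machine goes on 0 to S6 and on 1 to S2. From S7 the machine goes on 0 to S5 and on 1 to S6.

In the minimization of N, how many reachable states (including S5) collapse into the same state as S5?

3

Every state is reachable, so we keep all 8.
Initial partition by acceptance: {S0,S3,S5,S6} | {S1,S2,S4,S7}.
Split {S0,S3,S5,S6} by δ(·,0) → {S0,S3,S5} and {S6}.
Refine {S1,S2,S4,S7} on symbol 1: members go to different blocks, giving {S1,S2} and {S4,S7}.
No further refinement is possible. Final partition (4 blocks): {S0,S3,S5} | {S1,S2} | {S6} | {S4,S7}.
The equivalence class containing S5 is {S0,S3,S5}, of size 3.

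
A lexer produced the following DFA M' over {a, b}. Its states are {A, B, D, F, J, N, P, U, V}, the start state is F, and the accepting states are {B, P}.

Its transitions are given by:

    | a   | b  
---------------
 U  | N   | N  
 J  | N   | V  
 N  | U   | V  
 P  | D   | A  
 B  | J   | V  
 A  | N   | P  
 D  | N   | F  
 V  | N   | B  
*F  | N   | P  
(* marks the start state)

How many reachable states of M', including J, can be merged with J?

2

Every state is reachable, so we keep all 9.
P0 = {B,P} | {A,D,F,J,N,U,V}.
Refine {A,D,F,J,N,U,V} on symbol b: members go to different blocks, giving {D,J,N,U} and {A,F,V}.
Refine {D,J,N,U} on symbol b: members go to different blocks, giving {D,J,N} and {U}.
Refine {D,J,N} on symbol a: members go to different blocks, giving {D,J} and {N}.
No further refinement is possible. Final partition (5 blocks): {B,P} | {D,J} | {A,F,V} | {U} | {N}.
The equivalence class containing J is {D,J}, of size 2.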